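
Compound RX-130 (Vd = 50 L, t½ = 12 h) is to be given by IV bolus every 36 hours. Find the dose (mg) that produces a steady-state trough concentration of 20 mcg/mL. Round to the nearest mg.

7000 mg

τ/t½ = 36/12 ≈ 3, so f = (1/2)^(36/12) ≈ 0.125000.
Cmin,ss = (D/Vd)·f/(1−f), so D = Cmin,ss·Vd·(1−f)/f.
D = 20 × 50 × (1−f)/f ≈ 20 × 50 × 7.00000 ≈ 7000.00 mg.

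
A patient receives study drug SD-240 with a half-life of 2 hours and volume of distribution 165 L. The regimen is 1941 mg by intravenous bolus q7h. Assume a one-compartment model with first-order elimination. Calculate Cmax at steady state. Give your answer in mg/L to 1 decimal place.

12.9 mg/L

Over one 7-h interval, 7/2 ≈ 3.5 half-lives elapse, leaving f ≈ 0.0884 of each dose.
Accumulation ratio R = 1/(1 − f) ≈ 1/0.9116 ≈ 1.0970.
Single-dose peak C₀ = D/Vd = 1941/165 ≈ 11.764 mg/L.
Steady-state peak Cmax,ss = C₀·R ≈ 11.764 × 1.0970 ≈ 12.905 mg/L.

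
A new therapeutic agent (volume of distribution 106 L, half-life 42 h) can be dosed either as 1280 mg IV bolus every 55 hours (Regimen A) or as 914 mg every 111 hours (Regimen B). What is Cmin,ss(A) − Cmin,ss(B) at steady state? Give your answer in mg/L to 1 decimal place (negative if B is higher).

Regimen A: f = (1/2)^(55/42) ≈ 0.4035; Cmin,ss = (1280/106)·f/(1−f) ≈ 8.168 mg/L.
Regimen B: f = (1/2)^(111/42) ≈ 0.1601; Cmin,ss = (914/106)·f/(1−f) ≈ 1.644 mg/L.
Difference ≈ 8.168 − 1.644 ≈ 6.524 mg/L.

6.5 mg/L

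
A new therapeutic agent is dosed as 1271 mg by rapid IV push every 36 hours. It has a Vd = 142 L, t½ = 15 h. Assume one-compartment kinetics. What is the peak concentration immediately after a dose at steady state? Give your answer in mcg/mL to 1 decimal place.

Over one 36-h interval, 36/15 ≈ 2.4 half-lives elapse, leaving f ≈ 0.1895 of each dose.
Accumulation ratio R = 1/(1 − f) ≈ 1/0.8105 ≈ 1.2338.
Each bolus raises the concentration by D/Vd = 1271/142 ≈ 8.951 mcg/mL.
Steady-state peak Cmax,ss = C₀·R ≈ 8.951 × 1.2338 ≈ 11.044 mcg/mL.

11.0 mcg/mL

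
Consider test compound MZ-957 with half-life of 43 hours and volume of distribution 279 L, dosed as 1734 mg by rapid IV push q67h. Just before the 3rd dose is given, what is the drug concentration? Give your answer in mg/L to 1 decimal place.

f = (1/2)^(τ/t½) = (1/2)^(67/43) ≈ 0.3396.
C₀ = D/Vd = 1734/279 ≈ 6.215 mg/L.
Before the 3rd dose, 2 doses have been given. Superposition: Cmin = C₀·(f + f²).
≈ 6.215 × (0.3396 + 0.1153) ≈ 6.215 × 0.4549 ≈ 2.827 mg/L.

2.8 mg/L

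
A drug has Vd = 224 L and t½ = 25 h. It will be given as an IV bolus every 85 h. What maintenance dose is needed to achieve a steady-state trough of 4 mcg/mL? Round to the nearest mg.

8562 mg

τ/t½ = 85/25 ≈ 3.4, so f = (1/2)^(85/25) ≈ 0.094732.
Cmin,ss = (D/Vd)·f/(1−f), so D = Cmin,ss·Vd·(1−f)/f.
D = 4 × 224 × (1−f)/f ≈ 4 × 224 × 9.55610 ≈ 8562.27 mg.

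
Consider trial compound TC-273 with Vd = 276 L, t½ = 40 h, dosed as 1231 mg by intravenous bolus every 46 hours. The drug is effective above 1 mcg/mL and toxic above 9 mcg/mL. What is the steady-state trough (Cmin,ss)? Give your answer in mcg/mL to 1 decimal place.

k = ln2/t½ = ln2/40 ≈ 0.017329 h⁻¹; fraction remaining f = e^(−kτ) = e^(−0.017329×46) ≈ 0.4506.
Single-dose peak C₀ = D/Vd = 1231/276 ≈ 4.460 mcg/mL.
Steady-state trough Cmin,ss = C₀·f/(1−f) ≈ 4.460 × 0.4506/0.5494 ≈ 3.658 mcg/mL.
Trough 3.7 mcg/mL vs MEC 1 mcg/mL: adequate.

3.7 mcg/mL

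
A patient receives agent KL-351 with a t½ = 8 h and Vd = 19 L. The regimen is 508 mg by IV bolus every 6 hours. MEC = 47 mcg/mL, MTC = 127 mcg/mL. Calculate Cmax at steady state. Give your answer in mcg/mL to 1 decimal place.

τ/t½ = 6/8 ≈ 0.75, so fraction remaining f = (1/2)^(6/8) ≈ 0.5946.
Accumulation ratio R = 1/(1 − f) ≈ 1/0.4054 ≈ 2.4667.
Single-dose peak C₀ = D/Vd = 508/19 ≈ 26.737 mcg/mL.
Steady-state peak Cmax,ss = C₀·R ≈ 26.737 × 2.4667 ≈ 65.952 mcg/mL.
Peak 66.0 mcg/mL vs MTC 127 mcg/mL: below toxic threshold.

66.0 mcg/mL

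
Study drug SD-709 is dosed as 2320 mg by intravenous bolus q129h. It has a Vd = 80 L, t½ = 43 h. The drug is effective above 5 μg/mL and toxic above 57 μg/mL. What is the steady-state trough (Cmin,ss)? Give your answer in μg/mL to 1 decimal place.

4.1 μg/mL

The dosing interval is 3 half-lives, so f = 2^(−3) = 0.125.
At steady state, R = 1/(1 − 0.125) = 8/7.
Single-dose peak C₀ = D/Vd = 2320/80 = 29 μg/mL.
Steady-state peak Cmax,ss = C₀·R = 29 × 8/7 ≈ 33.143 μg/mL.
Steady-state trough Cmin,ss = Cmax,ss·f ≈ 33.143 × 0.125 ≈ 4.143 μg/mL.
Trough 4.1 μg/mL vs MEC 5 μg/mL: subtherapeutic.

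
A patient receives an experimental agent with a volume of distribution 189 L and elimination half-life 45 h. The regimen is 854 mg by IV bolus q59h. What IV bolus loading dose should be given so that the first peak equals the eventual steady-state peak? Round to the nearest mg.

f = (1/2)^(59/45) ≈ 0.403010; accumulation ratio R = 1/(1−f) ≈ 1.67507.
Loading dose to hit Cmax,ss on first dose: D_load = D_maint·R ≈ 854 × 1.67507 ≈ 1430.51 mg.

1431 mg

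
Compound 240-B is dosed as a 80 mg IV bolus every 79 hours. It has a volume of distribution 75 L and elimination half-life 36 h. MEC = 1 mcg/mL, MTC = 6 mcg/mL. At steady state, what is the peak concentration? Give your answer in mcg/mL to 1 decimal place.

Over one 79-h interval, 79/36 ≈ 2.1944 half-lives elapse, leaving f ≈ 0.2185 of each dose.
Accumulation ratio R = 1/(1 − f) ≈ 1/0.7815 ≈ 1.2796.
Single-dose peak C₀ = D/Vd = 80/75 ≈ 1.067 mcg/mL.
Steady-state peak Cmax,ss = C₀·R ≈ 1.067 × 1.2796 ≈ 1.365 mcg/mL.
Peak 1.4 mcg/mL vs MTC 6 mcg/mL: below toxic threshold.

1.4 mcg/mL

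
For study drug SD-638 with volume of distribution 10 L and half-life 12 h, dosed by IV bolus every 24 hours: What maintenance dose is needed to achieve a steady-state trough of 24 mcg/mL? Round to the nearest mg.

τ/t½ = 24/12 ≈ 2, so f = (1/2)^(24/12) ≈ 0.250000.
Cmin,ss = (D/Vd)·f/(1−f), so D = Cmin,ss·Vd·(1−f)/f.
D = 24 × 10 × (1−f)/f ≈ 24 × 10 × 3.00000 ≈ 720.00 mg.

720 mg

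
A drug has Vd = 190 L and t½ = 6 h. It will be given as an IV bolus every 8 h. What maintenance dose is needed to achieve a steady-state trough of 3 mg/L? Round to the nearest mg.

τ/t½ = 8/6 ≈ 1.3333, so f = (1/2)^(8/6) ≈ 0.396850.
Cmin,ss = (D/Vd)·f/(1−f), so D = Cmin,ss·Vd·(1−f)/f.
D = 3 × 190 × (1−f)/f ≈ 3 × 190 × 1.51984 ≈ 866.31 mg.

866 mg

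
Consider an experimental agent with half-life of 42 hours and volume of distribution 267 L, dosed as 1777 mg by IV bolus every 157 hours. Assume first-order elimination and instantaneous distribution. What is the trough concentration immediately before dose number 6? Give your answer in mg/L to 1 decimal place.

f = (1/2)^(τ/t½) = (1/2)^(157/42) ≈ 0.0749.
C₀ = D/Vd = 1777/267 ≈ 6.655 mg/L.
Before the 6th dose, 5 doses have been given. Superposition: Cmin = C₀·(f + f² + … + f^5).
≈ 6.655 × (0.0749 + 0.0056 + 0.0004 + 0.0000 + 0.0000) ≈ 6.655 × 0.0809 ≈ 0.538 mg/L.

0.5 mg/L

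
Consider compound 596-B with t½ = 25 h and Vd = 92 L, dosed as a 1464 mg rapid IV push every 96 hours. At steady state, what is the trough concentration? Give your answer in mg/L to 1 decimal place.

1.2 mg/L

τ/t½ = 96/25 ≈ 3.84, so fraction remaining f = (1/2)^(96/25) ≈ 0.0698.
Accumulation ratio R = 1/(1 − f) ≈ 1/0.9302 ≈ 1.0750.
Each bolus raises the concentration by D/Vd = 1464/92 ≈ 15.913 mg/L.
Cmax,ss = C₀/(1 − f) ≈ 15.913/0.9302 ≈ 17.107 mg/L.
One interval later, Cmin,ss = Cmax,ss·e^(−kτ) ≈ 17.107 × 0.0698 ≈ 1.194 mg/L.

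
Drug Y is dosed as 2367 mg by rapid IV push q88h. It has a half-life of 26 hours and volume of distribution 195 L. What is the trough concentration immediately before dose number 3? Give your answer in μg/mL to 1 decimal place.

f = (1/2)^(τ/t½) = (1/2)^(88/26) ≈ 0.0957.
C₀ = D/Vd = 2367/195 ≈ 12.138 μg/mL.
Before the 3rd dose, 2 doses have been given. Superposition: Cmin = C₀·(f + f²).
≈ 12.138 × (0.0957 + 0.0092) ≈ 12.138 × 0.1049 ≈ 1.273 μg/mL.

1.3 μg/mL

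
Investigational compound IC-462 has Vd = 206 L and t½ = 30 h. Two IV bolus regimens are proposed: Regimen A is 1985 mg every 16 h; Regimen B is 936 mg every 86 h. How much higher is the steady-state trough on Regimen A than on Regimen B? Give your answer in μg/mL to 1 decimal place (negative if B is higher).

Regimen A: f = (1/2)^(16/30) ≈ 0.6910; Cmin,ss = (1985/206)·f/(1−f) ≈ 21.548 μg/mL.
Regimen B: f = (1/2)^(86/30) ≈ 0.1371; Cmin,ss = (936/206)·f/(1−f) ≈ 0.722 μg/mL.
Difference ≈ 21.548 − 0.722 ≈ 20.826 μg/mL.

20.8 μg/mL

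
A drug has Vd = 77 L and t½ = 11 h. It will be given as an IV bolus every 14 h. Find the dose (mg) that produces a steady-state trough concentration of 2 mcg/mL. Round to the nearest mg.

218 mg

τ/t½ = 14/11 ≈ 1.2727, so f = (1/2)^(14/11) ≈ 0.413877.
Cmin,ss = (D/Vd)·f/(1−f), so D = Cmin,ss·Vd·(1−f)/f.
D = 2 × 77 × (1−f)/f ≈ 2 × 77 × 1.41618 ≈ 218.09 mg.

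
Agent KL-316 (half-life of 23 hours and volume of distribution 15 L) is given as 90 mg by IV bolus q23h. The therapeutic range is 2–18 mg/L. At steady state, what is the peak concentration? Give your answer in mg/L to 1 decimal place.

τ = 23 h = 1 half-life, so f = (1/2)^1 = 0.5.
At steady state, R = 1/(1 − 0.5) = 2/1.
Single-dose peak C₀ = D/Vd = 90/15 = 6 mg/L.
Steady-state peak Cmax,ss = C₀·R = 6 × 2/1 ≈ 12.000 mg/L.
Peak 12.0 mg/L vs MTC 18 mg/L: below toxic threshold.

12.0 mg/L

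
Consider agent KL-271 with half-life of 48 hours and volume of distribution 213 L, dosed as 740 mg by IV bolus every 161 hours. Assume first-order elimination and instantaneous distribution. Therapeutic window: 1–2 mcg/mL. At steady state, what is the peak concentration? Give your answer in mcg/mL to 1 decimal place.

k = ln2/t½ = ln2/48 ≈ 0.014441 h⁻¹; fraction remaining f = e^(−kτ) = e^(−0.014441×161) ≈ 0.0978.
Accumulation ratio R = 1/(1 − f) ≈ 1/0.9022 ≈ 1.1084.
Single-dose peak C₀ = D/Vd = 740/213 ≈ 3.474 mcg/mL.
Cmax,ss = C₀/(1 − f) ≈ 3.474/0.9022 ≈ 3.851 mcg/mL.
Peak 3.9 mcg/mL vs MTC 2 mcg/mL: exceeds toxic threshold.

3.9 mcg/mL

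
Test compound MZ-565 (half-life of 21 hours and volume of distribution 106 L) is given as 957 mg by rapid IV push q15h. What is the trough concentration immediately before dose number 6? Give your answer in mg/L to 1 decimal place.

12.9 mg/L

f = (1/2)^(τ/t½) = (1/2)^(15/21) ≈ 0.6095.
C₀ = D/Vd = 957/106 ≈ 9.028 mg/L.
Before the 6th dose, 5 doses have been given. Superposition: Cmin = C₀·(f + f² + … + f^5).
≈ 9.028 × (0.6095 + 0.3715 + 0.2264 + 0.1380 + 0.0841) ≈ 9.028 × 1.4295 ≈ 12.906 mg/L.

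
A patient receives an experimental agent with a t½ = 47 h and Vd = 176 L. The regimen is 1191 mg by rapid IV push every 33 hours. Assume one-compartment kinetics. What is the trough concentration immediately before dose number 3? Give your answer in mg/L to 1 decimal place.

6.7 mg/L

f = (1/2)^(τ/t½) = (1/2)^(33/47) ≈ 0.6147.
C₀ = D/Vd = 1191/176 ≈ 6.767 mg/L.
Before the 3rd dose, 2 doses have been given. Superposition: Cmin = C₀·(f + f²).
≈ 6.767 × (0.6147 + 0.3779) ≈ 6.767 × 0.9926 ≈ 6.717 mg/L.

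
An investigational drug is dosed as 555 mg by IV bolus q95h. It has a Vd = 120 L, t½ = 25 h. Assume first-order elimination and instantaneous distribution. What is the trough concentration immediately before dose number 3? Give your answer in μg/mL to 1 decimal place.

f = (1/2)^(τ/t½) = (1/2)^(95/25) ≈ 0.0718.
C₀ = D/Vd = 555/120 ≈ 4.625 μg/mL.
Before the 3rd dose, 2 doses have been given. Superposition: Cmin = C₀·(f + f²).
≈ 4.625 × (0.0718 + 0.0052) ≈ 4.625 × 0.0770 ≈ 0.356 μg/mL.

0.4 μg/mL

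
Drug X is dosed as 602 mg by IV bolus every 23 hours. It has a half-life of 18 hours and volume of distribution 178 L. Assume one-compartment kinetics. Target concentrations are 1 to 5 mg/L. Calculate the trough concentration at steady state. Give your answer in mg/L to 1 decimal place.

2.4 mg/L

k = ln2/t½ = ln2/18 ≈ 0.038508 h⁻¹; fraction remaining f = e^(−kτ) = e^(−0.038508×23) ≈ 0.4124.
At steady state, accumulation factor R = 1/(1 − e^(−kτ)) ≈ 1.7018.
Single-dose peak C₀ = D/Vd = 602/178 ≈ 3.382 mg/L.
Cmax,ss = C₀/(1 − f) ≈ 3.382/0.5876 ≈ 5.756 mg/L.
Steady-state trough Cmin,ss = Cmax,ss·f ≈ 5.756 × 0.4124 ≈ 2.374 mg/L.
Trough 2.4 mg/L vs MEC 1 mg/L: adequate.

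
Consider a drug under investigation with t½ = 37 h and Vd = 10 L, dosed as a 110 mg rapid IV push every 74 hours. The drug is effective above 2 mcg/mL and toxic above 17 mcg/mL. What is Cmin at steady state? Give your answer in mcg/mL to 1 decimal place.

3.7 mcg/mL

τ = 74 h = 2 half-lives, so f = (1/2)^2 = 0.25.
At steady state, R = 1/(1 − 0.25) = 4/3.
Single-dose peak C₀ = D/Vd = 110/10 = 11 mcg/mL.
Steady-state peak Cmax,ss = C₀·R = 11 × 4/3 ≈ 14.667 mcg/mL.
Steady-state trough Cmin,ss = Cmax,ss·f ≈ 14.667 × 0.25 ≈ 3.667 mcg/mL.
Trough 3.7 mcg/mL vs MEC 2 mcg/mL: adequate.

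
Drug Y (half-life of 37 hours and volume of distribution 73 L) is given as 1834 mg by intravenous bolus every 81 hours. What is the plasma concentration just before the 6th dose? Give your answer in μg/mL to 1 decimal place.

f = (1/2)^(τ/t½) = (1/2)^(81/37) ≈ 0.2193.
C₀ = D/Vd = 1834/73 ≈ 25.123 μg/mL.
Before the 6th dose, 5 doses have been given. Superposition: Cmin = C₀·(f + f² + … + f^5).
≈ 25.123 × (0.2193 + 0.0481 + 0.0105 + 0.0023 + 0.0005) ≈ 25.123 × 0.2807 ≈ 7.052 μg/mL.

7.1 μg/mL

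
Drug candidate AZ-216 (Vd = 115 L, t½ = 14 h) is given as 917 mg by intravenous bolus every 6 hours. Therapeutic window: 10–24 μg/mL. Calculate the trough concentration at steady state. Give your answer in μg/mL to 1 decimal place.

Over one 6-h interval, 6/14 ≈ 0.42857 half-lives elapse, leaving f ≈ 0.7430 of each dose.
Each bolus raises the concentration by D/Vd = 917/115 ≈ 7.974 μg/mL.
Steady-state trough Cmin,ss = C₀·f/(1−f) ≈ 7.974 × 0.7430/0.2570 ≈ 23.053 μg/mL.
Trough 23.1 μg/mL vs MEC 10 μg/mL: adequate.

23.1 μg/mL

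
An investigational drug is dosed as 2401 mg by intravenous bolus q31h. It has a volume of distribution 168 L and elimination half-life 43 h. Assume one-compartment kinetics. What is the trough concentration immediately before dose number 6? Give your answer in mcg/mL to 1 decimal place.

f = (1/2)^(τ/t½) = (1/2)^(31/43) ≈ 0.6067.
C₀ = D/Vd = 2401/168 ≈ 14.292 mcg/mL.
Before the 6th dose, 5 doses have been given. Superposition: Cmin = C₀·(f + f² + … + f^5).
≈ 14.292 × (0.6067 + 0.3681 + 0.2233 + 0.1355 + 0.0822) ≈ 14.292 × 1.4158 ≈ 20.235 mcg/mL.

20.2 mcg/mL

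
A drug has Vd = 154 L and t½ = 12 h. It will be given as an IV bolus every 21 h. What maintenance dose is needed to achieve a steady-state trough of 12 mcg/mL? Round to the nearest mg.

4368 mg

τ/t½ = 21/12 ≈ 1.75, so f = (1/2)^(21/12) ≈ 0.297302.
Cmin,ss = (D/Vd)·f/(1−f), so D = Cmin,ss·Vd·(1−f)/f.
D = 12 × 154 × (1−f)/f ≈ 12 × 154 × 2.36358 ≈ 4367.90 mg.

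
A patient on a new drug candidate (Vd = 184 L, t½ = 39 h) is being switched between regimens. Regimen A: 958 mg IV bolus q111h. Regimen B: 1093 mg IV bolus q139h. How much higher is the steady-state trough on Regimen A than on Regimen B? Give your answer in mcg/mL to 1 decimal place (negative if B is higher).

0.3 mcg/mL

Regimen A: f = (1/2)^(111/39) ≈ 0.1391; Cmin,ss = (958/184)·f/(1−f) ≈ 0.841 mcg/mL.
Regimen B: f = (1/2)^(139/39) ≈ 0.0845; Cmin,ss = (1093/184)·f/(1−f) ≈ 0.548 mcg/mL.
Difference ≈ 0.841 − 0.548 ≈ 0.293 mcg/mL.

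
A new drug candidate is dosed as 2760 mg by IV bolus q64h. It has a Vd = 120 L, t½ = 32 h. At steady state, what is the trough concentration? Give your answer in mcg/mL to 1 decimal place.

7.7 mcg/mL

The dosing interval is 2 half-lives, so f = 2^(−2) = 0.25.
At steady state, R = 1/(1 − 0.25) = 4/3.
Single-dose peak C₀ = D/Vd = 2760/120 = 23 mcg/mL.
Steady-state peak Cmax,ss = C₀·R = 23 × 4/3 ≈ 30.667 mcg/mL.
Steady-state trough Cmin,ss = Cmax,ss·f ≈ 30.667 × 0.25 ≈ 7.667 mcg/mL.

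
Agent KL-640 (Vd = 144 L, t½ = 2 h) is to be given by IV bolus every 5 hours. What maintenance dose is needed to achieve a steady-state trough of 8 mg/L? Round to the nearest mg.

5365 mg

τ/t½ = 5/2 ≈ 2.5, so f = (1/2)^(5/2) ≈ 0.176777.
Cmin,ss = (D/Vd)·f/(1−f), so D = Cmin,ss·Vd·(1−f)/f.
D = 8 × 144 × (1−f)/f ≈ 8 × 144 × 4.65684 ≈ 5364.68 mg.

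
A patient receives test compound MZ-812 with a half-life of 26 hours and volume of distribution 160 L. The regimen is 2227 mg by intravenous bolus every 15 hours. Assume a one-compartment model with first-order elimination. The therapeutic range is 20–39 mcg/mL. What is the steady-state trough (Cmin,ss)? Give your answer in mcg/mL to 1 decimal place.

Over one 15-h interval, 15/26 ≈ 0.57692 half-lives elapse, leaving f ≈ 0.6704 of each dose.
Each bolus raises the concentration by D/Vd = 2227/160 ≈ 13.919 mcg/mL.
Steady-state trough Cmin,ss = C₀·f/(1−f) ≈ 13.919 × 0.6704/0.3296 ≈ 28.311 mcg/mL.
Trough 28.3 mcg/mL vs MEC 20 mcg/mL: adequate.

28.3 mcg/mL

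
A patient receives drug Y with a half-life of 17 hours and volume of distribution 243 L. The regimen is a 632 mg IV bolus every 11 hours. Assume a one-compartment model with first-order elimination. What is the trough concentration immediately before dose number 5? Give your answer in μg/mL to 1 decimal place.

3.8 μg/mL

f = (1/2)^(τ/t½) = (1/2)^(11/17) ≈ 0.6386.
C₀ = D/Vd = 632/243 ≈ 2.601 μg/mL.
Before the 5th dose, 4 doses have been given. Superposition: Cmin = C₀·(f + f² + … + f^4).
≈ 2.601 × (0.6386 + 0.4078 + 0.2604 + 0.1663) ≈ 2.601 × 1.4731 ≈ 3.832 μg/mL.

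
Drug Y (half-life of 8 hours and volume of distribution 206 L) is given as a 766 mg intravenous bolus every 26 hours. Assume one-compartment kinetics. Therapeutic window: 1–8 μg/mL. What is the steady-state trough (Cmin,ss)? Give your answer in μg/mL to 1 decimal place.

0.4 μg/mL

k = ln2/t½ = ln2/8 ≈ 0.086643 h⁻¹; fraction remaining f = e^(−kτ) = e^(−0.086643×26) ≈ 0.1051.
Accumulation ratio R = 1/(1 − f) ≈ 1/0.8949 ≈ 1.1174.
Each bolus raises the concentration by D/Vd = 766/206 ≈ 3.718 μg/mL.
Steady-state peak Cmax,ss = C₀·R ≈ 3.718 × 1.1174 ≈ 4.154 μg/mL.
One interval later, Cmin,ss = Cmax,ss·e^(−kτ) ≈ 4.154 × 0.1051 ≈ 0.437 μg/mL.
Trough 0.4 μg/mL vs MEC 1 μg/mL: subtherapeutic.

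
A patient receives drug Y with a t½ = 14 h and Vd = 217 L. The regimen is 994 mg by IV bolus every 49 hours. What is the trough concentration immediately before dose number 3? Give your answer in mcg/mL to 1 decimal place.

f = (1/2)^(τ/t½) = (1/2)^(49/14) ≈ 0.0884.
C₀ = D/Vd = 994/217 ≈ 4.581 mcg/mL.
Before the 3rd dose, 2 doses have been given. Superposition: Cmin = C₀·(f + f²).
≈ 4.581 × (0.0884 + 0.0078) ≈ 4.581 × 0.0962 ≈ 0.441 mcg/mL.

0.4 mcg/mL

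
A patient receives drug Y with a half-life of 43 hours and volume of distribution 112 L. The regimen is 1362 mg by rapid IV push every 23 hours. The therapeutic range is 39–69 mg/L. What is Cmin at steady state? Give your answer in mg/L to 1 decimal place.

Over one 23-h interval, 23/43 ≈ 0.53488 half-lives elapse, leaving f ≈ 0.6902 of each dose.
Single-dose peak C₀ = D/Vd = 1362/112 ≈ 12.161 mg/L.
Steady-state trough Cmin,ss = C₀·f/(1−f) ≈ 12.161 × 0.6902/0.3098 ≈ 27.093 mg/L.
Trough 27.1 mg/L vs MEC 39 mg/L: subtherapeutic.

27.1 mg/L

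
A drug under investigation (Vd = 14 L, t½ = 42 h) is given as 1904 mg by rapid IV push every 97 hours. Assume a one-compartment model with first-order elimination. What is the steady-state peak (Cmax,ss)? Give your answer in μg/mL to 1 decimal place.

170.4 μg/mL

k = ln2/t½ = ln2/42 ≈ 0.016504 h⁻¹; fraction remaining f = e^(−kτ) = e^(−0.016504×97) ≈ 0.2017.
Accumulation ratio R = 1/(1 − f) ≈ 1/0.7983 ≈ 1.2527.
Each bolus raises the concentration by D/Vd = 1904/14 ≈ 136.000 μg/mL.
Steady-state peak Cmax,ss = C₀·R ≈ 136.000 × 1.2527 ≈ 170.367 μg/mL.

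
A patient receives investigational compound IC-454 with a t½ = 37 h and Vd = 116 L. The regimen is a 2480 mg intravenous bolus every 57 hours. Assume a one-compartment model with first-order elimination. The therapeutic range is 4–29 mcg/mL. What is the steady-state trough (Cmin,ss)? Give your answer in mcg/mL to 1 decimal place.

11.2 mcg/mL

Over one 57-h interval, 57/37 ≈ 1.5405 half-lives elapse, leaving f ≈ 0.3438 of each dose.
Accumulation ratio R = 1/(1 − f) ≈ 1/0.6562 ≈ 1.5239.
Single-dose peak C₀ = D/Vd = 2480/116 ≈ 21.379 mcg/mL.
Steady-state peak Cmax,ss = C₀·R ≈ 21.379 × 1.5239 ≈ 32.579 mcg/mL.
One interval later, Cmin,ss = Cmax,ss·e^(−kτ) ≈ 32.579 × 0.3438 ≈ 11.201 mcg/mL.
Trough 11.2 mcg/mL vs MEC 4 mcg/mL: adequate.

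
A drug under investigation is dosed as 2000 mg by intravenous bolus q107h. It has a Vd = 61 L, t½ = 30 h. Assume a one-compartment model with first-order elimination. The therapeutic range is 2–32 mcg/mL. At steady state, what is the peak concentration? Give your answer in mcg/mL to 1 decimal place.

k = ln2/t½ = ln2/30 ≈ 0.023105 h⁻¹; fraction remaining f = e^(−kτ) = e^(−0.023105×107) ≈ 0.0844.
Accumulation ratio R = 1/(1 − f) ≈ 1/0.9156 ≈ 1.0922.
Single-dose peak C₀ = D/Vd = 2000/61 ≈ 32.787 mcg/mL.
Cmax,ss = C₀/(1 − f) ≈ 32.787/0.9156 ≈ 35.809 mcg/mL.
Peak 35.8 mcg/mL vs MTC 32 mcg/mL: exceeds toxic threshold.

35.8 mcg/mL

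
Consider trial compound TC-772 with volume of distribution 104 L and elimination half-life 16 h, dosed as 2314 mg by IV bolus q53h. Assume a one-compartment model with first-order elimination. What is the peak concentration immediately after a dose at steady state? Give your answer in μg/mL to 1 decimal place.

24.7 μg/mL

τ/t½ = 53/16 ≈ 3.3125, so fraction remaining f = (1/2)^(53/16) ≈ 0.1007.
Accumulation ratio R = 1/(1 − f) ≈ 1/0.8993 ≈ 1.1120.
Each bolus raises the concentration by D/Vd = 2314/104 ≈ 22.250 μg/mL.
Steady-state peak Cmax,ss = C₀·R ≈ 22.250 × 1.1120 ≈ 24.742 μg/mL.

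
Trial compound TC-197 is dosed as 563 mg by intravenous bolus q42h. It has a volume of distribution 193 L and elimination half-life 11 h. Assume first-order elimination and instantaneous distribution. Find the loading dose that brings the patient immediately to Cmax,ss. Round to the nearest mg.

f = (1/2)^(42/11) ≈ 0.070895; accumulation ratio R = 1/(1−f) ≈ 1.07630.
Loading dose to hit Cmax,ss on first dose: D_load = D_maint·R ≈ 563 × 1.07630 ≈ 605.96 mg.

606 mg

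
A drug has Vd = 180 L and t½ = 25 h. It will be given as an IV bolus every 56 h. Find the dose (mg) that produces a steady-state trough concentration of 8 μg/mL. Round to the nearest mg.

5363 mg

τ/t½ = 56/25 ≈ 2.24, so f = (1/2)^(56/25) ≈ 0.211686.
Cmin,ss = (D/Vd)·f/(1−f), so D = Cmin,ss·Vd·(1−f)/f.
D = 8 × 180 × (1−f)/f ≈ 8 × 180 × 3.72398 ≈ 5362.53 mg.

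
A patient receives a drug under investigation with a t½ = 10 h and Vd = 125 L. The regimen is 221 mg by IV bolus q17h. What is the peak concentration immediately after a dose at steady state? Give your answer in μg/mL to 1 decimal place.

2.6 μg/mL

τ/t½ = 17/10 ≈ 1.7, so fraction remaining f = (1/2)^(17/10) ≈ 0.3078.
Accumulation ratio R = 1/(1 − f) ≈ 1/0.6922 ≈ 1.4447.
Single-dose peak C₀ = D/Vd = 221/125 ≈ 1.768 μg/mL.
Cmax,ss = C₀/(1 − f) ≈ 1.768/0.6922 ≈ 2.554 μg/mL.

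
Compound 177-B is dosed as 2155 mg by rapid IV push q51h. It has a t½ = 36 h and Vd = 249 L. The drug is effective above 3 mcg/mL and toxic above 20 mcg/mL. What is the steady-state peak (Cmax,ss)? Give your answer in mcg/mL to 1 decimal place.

τ/t½ = 51/36 ≈ 1.4167, so fraction remaining f = (1/2)^(51/36) ≈ 0.3746.
Accumulation ratio R = 1/(1 − f) ≈ 1/0.6254 ≈ 1.5990.
Each bolus raises the concentration by D/Vd = 2155/249 ≈ 8.655 mcg/mL.
Cmax,ss = C₀/(1 − f) ≈ 8.655/0.6254 ≈ 13.839 mcg/mL.
Peak 13.8 mcg/mL vs MTC 20 mcg/mL: below toxic threshold.

13.8 mcg/mL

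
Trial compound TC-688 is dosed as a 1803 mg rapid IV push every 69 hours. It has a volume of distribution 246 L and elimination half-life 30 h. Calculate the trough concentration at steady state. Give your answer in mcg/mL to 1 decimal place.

Over one 69-h interval, 69/30 ≈ 2.3 half-lives elapse, leaving f ≈ 0.2031 of each dose.
At steady state, accumulation factor R = 1/(1 − e^(−kτ)) ≈ 1.2549.
Single-dose peak C₀ = D/Vd = 1803/246 ≈ 7.329 mcg/mL.
Steady-state peak Cmax,ss = C₀·R ≈ 7.329 × 1.2549 ≈ 9.197 mcg/mL.
One interval later, Cmin,ss = Cmax,ss·e^(−kτ) ≈ 9.197 × 0.2031 ≈ 1.868 mcg/mL.

1.9 mcg/mL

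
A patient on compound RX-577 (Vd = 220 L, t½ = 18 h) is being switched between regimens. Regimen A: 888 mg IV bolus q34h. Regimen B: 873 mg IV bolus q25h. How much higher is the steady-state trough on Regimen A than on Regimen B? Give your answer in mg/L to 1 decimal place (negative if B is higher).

-1.0 mg/L

Regimen A: f = (1/2)^(34/18) ≈ 0.2700; Cmin,ss = (888/220)·f/(1−f) ≈ 1.493 mg/L.
Regimen B: f = (1/2)^(25/18) ≈ 0.3819; Cmin,ss = (873/220)·f/(1−f) ≈ 2.452 mg/L.
Difference ≈ 1.493 − 2.452 ≈ -0.959 mg/L.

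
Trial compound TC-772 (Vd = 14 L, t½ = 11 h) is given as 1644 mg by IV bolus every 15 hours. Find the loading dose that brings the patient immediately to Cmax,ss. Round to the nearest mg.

f = (1/2)^(15/11) ≈ 0.388602; accumulation ratio R = 1/(1−f) ≈ 1.63560.
Loading dose to hit Cmax,ss on first dose: D_load = D_maint·R ≈ 1644 × 1.63560 ≈ 2688.93 mg.

2689 mg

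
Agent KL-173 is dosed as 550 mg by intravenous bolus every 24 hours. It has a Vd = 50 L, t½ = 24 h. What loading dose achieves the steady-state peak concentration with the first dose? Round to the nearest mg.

1100 mg

f = (1/2)^(24/24) ≈ 0.500000; accumulation ratio R = 1/(1−f) ≈ 2.00000.
Loading dose to hit Cmax,ss on first dose: D_load = D_maint·R ≈ 550 × 2.00000 ≈ 1100.00 mg.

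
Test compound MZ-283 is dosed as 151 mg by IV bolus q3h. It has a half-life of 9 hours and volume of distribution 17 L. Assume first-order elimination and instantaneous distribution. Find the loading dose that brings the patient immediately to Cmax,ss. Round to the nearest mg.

732 mg

f = (1/2)^(3/9) ≈ 0.793701; accumulation ratio R = 1/(1−f) ≈ 4.84733.
Loading dose to hit Cmax,ss on first dose: D_load = D_maint·R ≈ 151 × 4.84733 ≈ 731.95 mg.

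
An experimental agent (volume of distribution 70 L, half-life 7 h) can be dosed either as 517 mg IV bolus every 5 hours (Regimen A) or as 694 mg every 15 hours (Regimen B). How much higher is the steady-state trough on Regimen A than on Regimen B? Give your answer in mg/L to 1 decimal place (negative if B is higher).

Regimen A: f = (1/2)^(5/7) ≈ 0.6095; Cmin,ss = (517/70)·f/(1−f) ≈ 11.528 mg/L.
Regimen B: f = (1/2)^(15/7) ≈ 0.2264; Cmin,ss = (694/70)·f/(1−f) ≈ 2.901 mg/L.
Difference ≈ 11.528 − 2.901 ≈ 8.627 mg/L.

8.6 mg/L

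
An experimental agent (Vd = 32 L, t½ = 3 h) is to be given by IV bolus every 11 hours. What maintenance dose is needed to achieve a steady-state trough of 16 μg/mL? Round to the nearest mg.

τ/t½ = 11/3 ≈ 3.6667, so f = (1/2)^(11/3) ≈ 0.078745.
Cmin,ss = (D/Vd)·f/(1−f), so D = Cmin,ss·Vd·(1−f)/f.
D = 16 × 32 × (1−f)/f ≈ 16 × 32 × 11.69922 ≈ 5990.00 mg.

5990 mg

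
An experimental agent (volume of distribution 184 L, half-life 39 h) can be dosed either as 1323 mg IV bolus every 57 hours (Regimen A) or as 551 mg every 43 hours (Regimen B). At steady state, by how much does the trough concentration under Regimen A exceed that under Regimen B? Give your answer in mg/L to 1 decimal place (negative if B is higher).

Regimen A: f = (1/2)^(57/39) ≈ 0.3631; Cmin,ss = (1323/184)·f/(1−f) ≈ 4.099 mg/L.
Regimen B: f = (1/2)^(43/39) ≈ 0.4657; Cmin,ss = (551/184)·f/(1−f) ≈ 2.610 mg/L.
Difference ≈ 4.099 − 2.610 ≈ 1.489 mg/L.

1.5 mg/L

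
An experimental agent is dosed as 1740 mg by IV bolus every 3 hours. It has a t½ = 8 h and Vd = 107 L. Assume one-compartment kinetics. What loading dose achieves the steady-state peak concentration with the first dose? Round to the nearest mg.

f = (1/2)^(3/8) ≈ 0.771105; accumulation ratio R = 1/(1−f) ≈ 4.36882.
Loading dose to hit Cmax,ss on first dose: D_load = D_maint·R ≈ 1740 × 4.36882 ≈ 7601.75 mg.

7602 mg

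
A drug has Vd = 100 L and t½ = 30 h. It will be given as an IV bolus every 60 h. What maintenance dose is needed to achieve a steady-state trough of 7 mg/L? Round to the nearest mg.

2100 mg

τ/t½ = 60/30 ≈ 2, so f = (1/2)^(60/30) ≈ 0.250000.
Cmin,ss = (D/Vd)·f/(1−f), so D = Cmin,ss·Vd·(1−f)/f.
D = 7 × 100 × (1−f)/f ≈ 7 × 100 × 3.00000 ≈ 2100.00 mg.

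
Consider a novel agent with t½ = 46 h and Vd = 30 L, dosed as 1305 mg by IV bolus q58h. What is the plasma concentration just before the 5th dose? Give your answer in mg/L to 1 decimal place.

f = (1/2)^(τ/t½) = (1/2)^(58/46) ≈ 0.4173.
C₀ = D/Vd = 1305/30 ≈ 43.500 mg/L.
Before the 5th dose, 4 doses have been given. Superposition: Cmin = C₀·(f + f² + … + f^4).
≈ 43.500 × (0.4173 + 0.1741 + 0.0727 + 0.0303) ≈ 43.500 × 0.6944 ≈ 30.206 mg/L.

30.2 mg/L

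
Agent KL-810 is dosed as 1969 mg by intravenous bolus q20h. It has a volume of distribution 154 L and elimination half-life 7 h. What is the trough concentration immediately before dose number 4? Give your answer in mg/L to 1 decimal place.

2.0 mg/L

f = (1/2)^(τ/t½) = (1/2)^(20/7) ≈ 0.1380.
C₀ = D/Vd = 1969/154 ≈ 12.786 mg/L.
Before the 4th dose, 3 doses have been given. Superposition: Cmin = C₀·(f + f² + … + f^3).
≈ 12.786 × (0.1380 + 0.0190 + 0.0026) ≈ 12.786 × 0.1596 ≈ 2.041 mg/L.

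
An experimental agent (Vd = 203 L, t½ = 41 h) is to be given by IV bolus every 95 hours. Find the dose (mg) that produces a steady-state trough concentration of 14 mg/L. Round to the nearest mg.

τ/t½ = 95/41 ≈ 2.3171, so f = (1/2)^(95/41) ≈ 0.200674.
Cmin,ss = (D/Vd)·f/(1−f), so D = Cmin,ss·Vd·(1−f)/f.
D = 14 × 203 × (1−f)/f ≈ 14 × 203 × 3.98321 ≈ 11320.28 mg.

11320 mg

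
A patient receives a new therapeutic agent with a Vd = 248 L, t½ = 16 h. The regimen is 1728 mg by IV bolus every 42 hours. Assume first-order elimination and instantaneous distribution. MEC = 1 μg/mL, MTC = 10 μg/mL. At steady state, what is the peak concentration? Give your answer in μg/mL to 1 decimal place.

Over one 42-h interval, 42/16 ≈ 2.625 half-lives elapse, leaving f ≈ 0.1621 of each dose.
Accumulation ratio R = 1/(1 − f) ≈ 1/0.8379 ≈ 1.1935.
Single-dose peak C₀ = D/Vd = 1728/248 ≈ 6.968 μg/mL.
Steady-state peak Cmax,ss = C₀·R ≈ 6.968 × 1.1935 ≈ 8.316 μg/mL.
Peak 8.3 μg/mL vs MTC 10 μg/mL: below toxic threshold.

8.3 μg/mL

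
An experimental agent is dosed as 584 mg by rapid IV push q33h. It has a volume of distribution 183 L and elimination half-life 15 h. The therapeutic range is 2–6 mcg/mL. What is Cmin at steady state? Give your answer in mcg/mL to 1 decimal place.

k = ln2/t½ = ln2/15 ≈ 0.046210 h⁻¹; fraction remaining f = e^(−kτ) = e^(−0.046210×33) ≈ 0.2176.
Accumulation ratio R = 1/(1 − f) ≈ 1/0.7824 ≈ 1.2781.
Each bolus raises the concentration by D/Vd = 584/183 ≈ 3.191 mcg/mL.
Cmax,ss = C₀/(1 − f) ≈ 3.191/0.7824 ≈ 4.078 mcg/mL.
One interval later, Cmin,ss = Cmax,ss·e^(−kτ) ≈ 4.078 × 0.2176 ≈ 0.887 mcg/mL.
Trough 0.9 mcg/mL vs MEC 2 mcg/mL: subtherapeutic.

0.9 mcg/mL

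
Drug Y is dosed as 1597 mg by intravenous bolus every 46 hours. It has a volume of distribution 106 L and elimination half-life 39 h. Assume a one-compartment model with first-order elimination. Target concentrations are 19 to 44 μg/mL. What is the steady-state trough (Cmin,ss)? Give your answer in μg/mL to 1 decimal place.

Over one 46-h interval, 46/39 ≈ 1.1795 half-lives elapse, leaving f ≈ 0.4415 of each dose.
Each bolus raises the concentration by D/Vd = 1597/106 ≈ 15.066 μg/mL.
Steady-state trough Cmin,ss = C₀·f/(1−f) ≈ 15.066 × 0.4415/0.5585 ≈ 11.910 μg/mL.
Trough 11.9 μg/mL vs MEC 19 μg/mL: subtherapeutic.

11.9 μg/mL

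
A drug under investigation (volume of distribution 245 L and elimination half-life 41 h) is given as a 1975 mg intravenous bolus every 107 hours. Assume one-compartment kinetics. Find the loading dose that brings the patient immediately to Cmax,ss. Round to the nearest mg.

f = (1/2)^(107/41) ≈ 0.163827; accumulation ratio R = 1/(1−f) ≈ 1.19592.
Loading dose to hit Cmax,ss on first dose: D_load = D_maint·R ≈ 1975 × 1.19592 ≈ 2361.94 mg.

2362 mg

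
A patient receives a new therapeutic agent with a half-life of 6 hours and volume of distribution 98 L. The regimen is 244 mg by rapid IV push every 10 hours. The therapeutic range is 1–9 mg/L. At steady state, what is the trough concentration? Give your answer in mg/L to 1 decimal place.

1.1 mg/L

τ/t½ = 10/6 ≈ 1.6667, so fraction remaining f = (1/2)^(10/6) ≈ 0.3150.
Each bolus raises the concentration by D/Vd = 244/98 ≈ 2.490 mg/L.
Steady-state trough Cmin,ss = C₀·f/(1−f) ≈ 2.490 × 0.3150/0.6850 ≈ 1.145 mg/L.
Trough 1.1 mg/L vs MEC 1 mg/L: adequate.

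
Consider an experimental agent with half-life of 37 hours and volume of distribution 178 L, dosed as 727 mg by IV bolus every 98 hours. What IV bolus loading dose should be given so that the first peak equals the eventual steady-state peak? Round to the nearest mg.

865 mg

f = (1/2)^(98/37) ≈ 0.159469; accumulation ratio R = 1/(1−f) ≈ 1.18972.
Loading dose to hit Cmax,ss on first dose: D_load = D_maint·R ≈ 727 × 1.18972 ≈ 864.93 mg.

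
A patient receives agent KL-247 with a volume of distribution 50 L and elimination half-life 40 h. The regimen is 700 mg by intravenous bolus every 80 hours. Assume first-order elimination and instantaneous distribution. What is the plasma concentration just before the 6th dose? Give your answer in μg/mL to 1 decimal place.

4.7 μg/mL

f = (1/2)^(τ/t½) = (1/2)^(80/40) ≈ 0.2500.
C₀ = D/Vd = 700/50 ≈ 14.000 μg/mL.
Before the 6th dose, 5 doses have been given. Superposition: Cmin = C₀·(f + f² + … + f^5).
≈ 14.000 × (0.2500 + 0.0625 + 0.0156 + 0.0039 + 0.0010) ≈ 14.000 × 0.3330 ≈ 4.662 μg/mL.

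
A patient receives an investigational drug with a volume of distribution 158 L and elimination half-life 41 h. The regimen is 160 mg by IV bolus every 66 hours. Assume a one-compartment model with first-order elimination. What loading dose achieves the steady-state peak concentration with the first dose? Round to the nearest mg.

f = (1/2)^(66/41) ≈ 0.327654; accumulation ratio R = 1/(1−f) ≈ 1.48733.
Loading dose to hit Cmax,ss on first dose: D_load = D_maint·R ≈ 160 × 1.48733 ≈ 237.97 mg.

238 mg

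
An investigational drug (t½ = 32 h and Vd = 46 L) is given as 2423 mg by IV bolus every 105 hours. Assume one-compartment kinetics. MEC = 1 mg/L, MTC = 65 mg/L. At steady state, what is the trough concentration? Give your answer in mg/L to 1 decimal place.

k = ln2/t½ = ln2/32 ≈ 0.021661 h⁻¹; fraction remaining f = e^(−kτ) = e^(−0.021661×105) ≈ 0.1029.
Accumulation ratio R = 1/(1 − f) ≈ 1/0.8971 ≈ 1.1147.
Single-dose peak C₀ = D/Vd = 2423/46 ≈ 52.674 mg/L.
Steady-state peak Cmax,ss = C₀·R ≈ 52.674 × 1.1147 ≈ 58.716 mg/L.
One interval later, Cmin,ss = Cmax,ss·e^(−kτ) ≈ 58.716 × 0.1029 ≈ 6.042 mg/L.
Trough 6.0 mg/L vs MEC 1 mg/L: adequate.

6.0 mg/L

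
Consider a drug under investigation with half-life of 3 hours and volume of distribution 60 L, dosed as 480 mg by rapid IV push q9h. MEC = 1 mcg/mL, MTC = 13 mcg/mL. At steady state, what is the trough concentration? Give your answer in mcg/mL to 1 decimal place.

1.1 mcg/mL

The dosing interval is 3 half-lives, so f = 2^(−3) = 0.125.
At steady state, R = 1/(1 − 0.125) = 8/7.
Single-dose peak C₀ = D/Vd = 480/60 = 8 mcg/mL.
Steady-state peak Cmax,ss = C₀·R = 8 × 8/7 ≈ 9.143 mcg/mL.
Steady-state trough Cmin,ss = Cmax,ss·f ≈ 9.143 × 0.125 ≈ 1.143 mcg/mL.
Trough 1.1 mcg/mL vs MEC 1 mcg/mL: adequate.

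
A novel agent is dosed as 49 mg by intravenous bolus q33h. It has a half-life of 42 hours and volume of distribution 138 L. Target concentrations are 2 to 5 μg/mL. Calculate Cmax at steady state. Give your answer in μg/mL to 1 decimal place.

0.8 μg/mL

τ/t½ = 33/42 ≈ 0.78571, so fraction remaining f = (1/2)^(33/42) ≈ 0.5801.
At steady state, accumulation factor R = 1/(1 − e^(−kτ)) ≈ 2.3815.
Each bolus raises the concentration by D/Vd = 49/138 ≈ 0.355 μg/mL.
Steady-state peak Cmax,ss = C₀·R ≈ 0.355 × 2.3815 ≈ 0.845 μg/mL.
Peak 0.8 μg/mL vs MTC 5 μg/mL: below toxic threshold.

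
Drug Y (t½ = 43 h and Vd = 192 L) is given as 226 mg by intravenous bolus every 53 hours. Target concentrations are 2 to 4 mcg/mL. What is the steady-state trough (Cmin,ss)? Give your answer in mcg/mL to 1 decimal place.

τ/t½ = 53/43 ≈ 1.2326, so fraction remaining f = (1/2)^(53/43) ≈ 0.4256.
Each bolus raises the concentration by D/Vd = 226/192 ≈ 1.177 mcg/mL.
Steady-state trough Cmin,ss = C₀·f/(1−f) ≈ 1.177 × 0.4256/0.5744 ≈ 0.872 mcg/mL.
Trough 0.9 mcg/mL vs MEC 2 mcg/mL: subtherapeutic.

0.9 mcg/mL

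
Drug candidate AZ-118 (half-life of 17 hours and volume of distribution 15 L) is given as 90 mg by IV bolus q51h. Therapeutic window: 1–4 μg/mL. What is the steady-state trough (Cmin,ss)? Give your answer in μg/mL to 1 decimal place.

τ = 51 h = 3 half-lives, so f = (1/2)^3 = 0.125.
At steady state, R = 1/(1 − 0.125) = 8/7.
Single-dose peak C₀ = D/Vd = 90/15 = 6 μg/mL.
Steady-state peak Cmax,ss = C₀·R = 6 × 8/7 ≈ 6.857 μg/mL.
Steady-state trough Cmin,ss = Cmax,ss·f ≈ 6.857 × 0.125 ≈ 0.857 μg/mL.
Trough 0.9 μg/mL vs MEC 1 μg/mL: subtherapeutic.

0.9 μg/mL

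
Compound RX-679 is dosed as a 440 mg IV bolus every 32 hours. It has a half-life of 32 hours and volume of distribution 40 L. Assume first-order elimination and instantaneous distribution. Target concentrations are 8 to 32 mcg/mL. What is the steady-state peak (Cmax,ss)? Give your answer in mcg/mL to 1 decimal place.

τ = 32 h = 1 half-life, so f = (1/2)^1 = 0.5.
Accumulation ratio R = 1/(1 − f) = 1/0.5 = 2/1.
Single-dose peak C₀ = D/Vd = 440/40 = 11 mcg/mL.
Steady-state peak Cmax,ss = C₀·R = 11 × 2/1 ≈ 22.000 mcg/mL.
Peak 22.0 mcg/mL vs MTC 32 mcg/mL: below toxic threshold.

22.0 mcg/mL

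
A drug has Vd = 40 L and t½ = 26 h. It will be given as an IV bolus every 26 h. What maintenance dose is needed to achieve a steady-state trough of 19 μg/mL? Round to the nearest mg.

τ/t½ = 26/26 ≈ 1, so f = (1/2)^(26/26) ≈ 0.500000.
Cmin,ss = (D/Vd)·f/(1−f), so D = Cmin,ss·Vd·(1−f)/f.
D = 19 × 40 × (1−f)/f ≈ 19 × 40 × 1.00000 ≈ 760.00 mg.

760 mg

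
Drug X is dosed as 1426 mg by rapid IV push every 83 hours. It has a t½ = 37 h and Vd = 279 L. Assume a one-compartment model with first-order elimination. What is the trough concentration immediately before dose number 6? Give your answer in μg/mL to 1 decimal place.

f = (1/2)^(τ/t½) = (1/2)^(83/37) ≈ 0.2112.
C₀ = D/Vd = 1426/279 ≈ 5.111 μg/mL.
Before the 6th dose, 5 doses have been given. Superposition: Cmin = C₀·(f + f² + … + f^5).
≈ 5.111 × (0.2112 + 0.0446 + 0.0094 + 0.0020 + 0.0004) ≈ 5.111 × 0.2676 ≈ 1.368 μg/mL.

1.4 μg/mL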